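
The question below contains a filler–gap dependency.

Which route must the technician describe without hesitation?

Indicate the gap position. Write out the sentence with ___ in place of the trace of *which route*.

Before movement: The technician must describe which route without hesitation.
The filler 'which route' is interpreted as the direct object of 'describe'. The gap is right after 'describe'.

Which route must the technician describe ___ without hesitation?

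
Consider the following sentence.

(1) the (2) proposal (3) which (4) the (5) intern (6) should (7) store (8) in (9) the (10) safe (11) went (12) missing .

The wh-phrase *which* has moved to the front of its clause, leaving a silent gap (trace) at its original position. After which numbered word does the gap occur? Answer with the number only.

7

'which' functions as the direct object of 'store'. Fronting leaves a gap immediately after 'store':
The proposal which the intern should store ___ in the safe went missing.
'store' is word 7.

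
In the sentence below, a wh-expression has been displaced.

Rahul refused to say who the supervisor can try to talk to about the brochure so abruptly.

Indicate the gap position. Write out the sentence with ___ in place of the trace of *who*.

Rahul refused to say who the supervisor can try to talk to ___ about the brochure so abruptly.

In situ: The supervisor can try to talk to who about the brochure so abruptly.
'who' is the object of the preposition 'to'. The gap is right after 'to'.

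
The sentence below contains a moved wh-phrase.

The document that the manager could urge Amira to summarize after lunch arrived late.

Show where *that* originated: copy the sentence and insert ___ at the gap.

The document that the manager could urge Amira to summarize ___ after lunch arrived late.

'that' is the direct object of 'summarize'. The gap is right after 'summarize'.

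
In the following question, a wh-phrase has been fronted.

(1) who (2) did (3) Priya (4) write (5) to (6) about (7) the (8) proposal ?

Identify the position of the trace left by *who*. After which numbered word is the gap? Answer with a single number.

Before movement: Priya did write to who about the proposal.
'who' is the object of the preposition 'to'. It moves to the left edge, and the trace sits right after 'to':
Who did Priya write to ___ about the proposal?
'to' is word 5.

5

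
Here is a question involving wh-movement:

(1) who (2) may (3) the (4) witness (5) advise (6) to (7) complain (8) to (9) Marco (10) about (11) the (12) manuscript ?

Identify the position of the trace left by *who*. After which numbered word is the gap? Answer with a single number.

Underlying clause: The witness may advise who to complain to Marco about the manuscript.
'who' functions as the direct object of 'advise'. Wh-movement fronts it, leaving a gap right after 'advise':
Who may the witness advise ___ to complain to Marco about the manuscript?
'advise' is word 5.

5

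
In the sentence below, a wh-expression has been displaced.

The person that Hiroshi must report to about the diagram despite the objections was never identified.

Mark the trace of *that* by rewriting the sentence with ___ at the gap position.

The person that Hiroshi must report to ___ about the diagram despite the objections was never identified.

'that' functions as the object of the preposition 'to'. The gap is right after 'to'.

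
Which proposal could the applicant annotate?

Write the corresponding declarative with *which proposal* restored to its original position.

The filler 'which proposal' is interpreted as the direct object of 'annotate'. It moves to the left edge, and the trace sits right after 'annotate':
Which proposal could the applicant annotate ___?

The applicant could annotate which proposal.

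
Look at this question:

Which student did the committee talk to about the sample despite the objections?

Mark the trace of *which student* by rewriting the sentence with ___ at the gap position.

Which student did the committee talk to ___ about the sample despite the objections?

Underlying clause: The committee did talk to which student about the sample despite the objections.
'which student' functions as the object of the preposition 'to'. The gap is right after 'to'.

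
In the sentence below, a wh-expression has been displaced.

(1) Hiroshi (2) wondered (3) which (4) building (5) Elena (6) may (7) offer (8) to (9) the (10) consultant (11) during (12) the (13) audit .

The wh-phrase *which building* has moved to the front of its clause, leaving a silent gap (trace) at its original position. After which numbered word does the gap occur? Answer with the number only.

7

Underlying clause: Elena may offer which building to the consultant during the audit.
'which building' is the direct object of 'offer'. It moves to the left edge, and the trace sits right after 'offer':
Hiroshi wondered which building Elena may offer ___ to the consultant during the audit.
'offer' is word 7.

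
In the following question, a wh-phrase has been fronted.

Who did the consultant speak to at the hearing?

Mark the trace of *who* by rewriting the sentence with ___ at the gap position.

Who did the consultant speak to ___ at the hearing?

Before movement: The consultant did speak to who at the hearing.
The filler 'who' is interpreted as the object of the preposition 'to'. The gap is right after 'to'.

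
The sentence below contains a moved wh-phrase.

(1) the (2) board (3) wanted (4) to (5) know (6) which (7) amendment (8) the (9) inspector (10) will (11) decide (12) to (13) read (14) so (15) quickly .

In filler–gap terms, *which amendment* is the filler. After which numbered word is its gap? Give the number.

In situ: The inspector will decide to read which amendment so quickly.
The filler 'which amendment' is interpreted as the direct object of 'read'. Fronting leaves a gap immediately after 'read':
The board wanted to know which amendment the inspector will decide to read ___ so quickly.
'read' is word 13.

13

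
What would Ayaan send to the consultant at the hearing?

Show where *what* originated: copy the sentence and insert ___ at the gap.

Underlying clause: Ayaan would send what to the consultant at the hearing.
The filler 'what' is interpreted as the direct object of 'send'. The gap is right after 'send'.

What would Ayaan send ___ to the consultant at the hearing?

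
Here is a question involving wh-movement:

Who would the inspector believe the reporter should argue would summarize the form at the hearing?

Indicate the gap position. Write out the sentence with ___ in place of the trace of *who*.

Who would the inspector believe the reporter should argue ___ would summarize the form at the hearing?

In situ: The inspector would believe the reporter should argue who would summarize the form at the hearing.
The filler 'who' is interpreted as the subject of the clause embedded under 'argue'. The gap is right after 'argue'.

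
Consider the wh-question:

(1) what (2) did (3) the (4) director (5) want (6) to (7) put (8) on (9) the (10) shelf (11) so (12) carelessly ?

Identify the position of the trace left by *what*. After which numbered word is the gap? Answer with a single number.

Before movement: The director did want to put what on the shelf so carelessly.
'what' functions as the direct object of 'put'. It moves to the left edge, and the trace sits right after 'put':
What did the director want to put ___ on the shelf so carelessly?
'put' is word 7.

7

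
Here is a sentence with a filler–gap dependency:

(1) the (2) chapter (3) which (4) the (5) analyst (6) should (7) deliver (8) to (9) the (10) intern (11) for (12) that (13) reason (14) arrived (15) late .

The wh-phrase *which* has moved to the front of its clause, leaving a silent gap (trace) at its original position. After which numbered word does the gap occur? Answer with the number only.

7

The filler 'which' is interpreted as the direct object of 'deliver'. Wh-movement fronts it, leaving a gap right after 'deliver':
The chapter which the analyst should deliver ___ to the intern for that reason arrived late.
'deliver' is word 7.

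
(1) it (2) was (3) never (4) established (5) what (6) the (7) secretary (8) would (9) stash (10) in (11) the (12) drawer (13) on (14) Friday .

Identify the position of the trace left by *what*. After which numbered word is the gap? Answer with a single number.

Before movement: The secretary would stash what in the drawer on Friday.
The filler 'what' is interpreted as the direct object of 'stash'. Wh-movement fronts it, leaving a gap right after 'stash':
It was never established what the secretary would stash ___ in the drawer on Friday.
'stash' is word 9.

9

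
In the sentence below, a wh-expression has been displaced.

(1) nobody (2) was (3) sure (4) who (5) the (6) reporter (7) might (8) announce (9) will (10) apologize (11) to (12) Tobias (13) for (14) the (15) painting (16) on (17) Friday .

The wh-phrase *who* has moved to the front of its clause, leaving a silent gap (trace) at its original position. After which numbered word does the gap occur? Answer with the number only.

Pre-movement form: The reporter might announce who will apologize to Tobias for the painting on Friday.
'who' functions as the subject of the clause embedded under 'announce'. It moves to the left edge, and the trace sits right after 'announce':
Nobody was sure who the reporter might announce ___ will apologize to Tobias for the painting on Friday.
'announce' is word 8.

8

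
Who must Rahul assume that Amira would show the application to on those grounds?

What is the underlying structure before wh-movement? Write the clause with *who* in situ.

The filler 'who' is interpreted as the object of the preposition 'to' (recipient of 'show'). Wh-movement fronts it, leaving a gap right after 'to':
Who must Rahul assume that Amira would show the application to ___ on those grounds?

Rahul must assume that Amira would show the application to who on those grounds.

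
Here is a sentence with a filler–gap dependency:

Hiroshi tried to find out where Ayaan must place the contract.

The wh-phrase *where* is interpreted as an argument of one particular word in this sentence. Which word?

Before movement: Ayaan must place the contract where.
'where' is the locative complement of 'place'. It moves to the left edge, and the trace sits right after 'contract':
Hiroshi tried to find out where Ayaan must place the contract ___.

place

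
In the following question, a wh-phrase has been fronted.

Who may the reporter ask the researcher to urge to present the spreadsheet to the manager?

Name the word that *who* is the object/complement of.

urge

Underlying clause: The reporter may ask the researcher to urge who to present the spreadsheet to the manager.
'who' is the direct object of 'urge'. It moves to the left edge, and the trace sits right after 'urge':
Who may the reporter ask the researcher to urge ___ to present the spreadsheet to the manager?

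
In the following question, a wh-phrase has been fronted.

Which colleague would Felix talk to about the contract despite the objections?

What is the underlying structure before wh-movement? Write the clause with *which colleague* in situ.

Felix would talk to which colleague about the contract despite the objections.

The filler 'which colleague' is interpreted as the object of the preposition 'to'. It moves to the left edge, and the trace sits right after 'to':
Which colleague would Felix talk to ___ about the contract despite the objections?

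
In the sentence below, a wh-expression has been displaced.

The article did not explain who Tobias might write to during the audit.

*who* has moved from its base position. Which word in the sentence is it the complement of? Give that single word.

to

Underlying clause: Tobias might write to who during the audit.
The filler 'who' is interpreted as the object of the preposition 'to'. Fronting leaves a gap immediately after 'to':
The article did not explain who Tobias might write to ___ during the audit.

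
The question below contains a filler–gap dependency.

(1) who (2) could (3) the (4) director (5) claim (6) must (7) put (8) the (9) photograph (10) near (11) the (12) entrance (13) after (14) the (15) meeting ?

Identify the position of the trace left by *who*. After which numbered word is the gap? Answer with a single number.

5

Before movement: The director could claim who must put the photograph near the entrance after the meeting.
The filler 'who' is interpreted as the subject of the clause embedded under 'claim'. It moves to the left edge, and the trace sits right after 'claim':
Who could the director claim ___ must put the photograph near the entrance after the meeting?
'claim' is word 5.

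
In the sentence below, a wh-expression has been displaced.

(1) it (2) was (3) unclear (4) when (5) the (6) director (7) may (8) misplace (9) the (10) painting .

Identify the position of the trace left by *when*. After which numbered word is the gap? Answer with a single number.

10

Underlying clause: The director may misplace the painting when.
'when' is the temporal adjunct. Wh-movement fronts it, leaving a gap right after 'painting':
It was unclear when the director may misplace the painting ___.
'painting' is word 10.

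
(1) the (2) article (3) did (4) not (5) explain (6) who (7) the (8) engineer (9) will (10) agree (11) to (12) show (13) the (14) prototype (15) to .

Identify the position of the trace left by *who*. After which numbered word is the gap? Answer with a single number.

15

Pre-movement form: The engineer will agree to show the prototype to who.
'who' functions as the object of the preposition 'to' (recipient of 'show'). Wh-movement fronts it, leaving a gap right after 'to':
The article did not explain who the engineer will agree to show the prototype to ___.
'to' is word 15.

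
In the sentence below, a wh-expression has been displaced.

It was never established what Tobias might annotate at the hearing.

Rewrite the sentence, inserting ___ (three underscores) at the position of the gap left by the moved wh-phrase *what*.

It was never established what Tobias might annotate ___ at the hearing.

In situ: Tobias might annotate what at the hearing.
'what' functions as the direct object of 'annotate'. The gap is right after 'annotate'.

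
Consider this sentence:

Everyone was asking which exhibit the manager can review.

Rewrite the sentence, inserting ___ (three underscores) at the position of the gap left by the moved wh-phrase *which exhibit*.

Underlying clause: The manager can review which exhibit.
The filler 'which exhibit' is interpreted as the direct object of 'review'. The gap is right after 'review'.

Everyone was asking which exhibit the manager can review ___.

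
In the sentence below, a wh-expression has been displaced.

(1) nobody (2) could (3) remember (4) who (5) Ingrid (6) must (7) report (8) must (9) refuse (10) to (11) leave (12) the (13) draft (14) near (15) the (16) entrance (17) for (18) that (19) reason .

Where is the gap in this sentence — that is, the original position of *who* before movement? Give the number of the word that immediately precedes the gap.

In situ: Ingrid must report who must refuse to leave the draft near the entrance for that reason.
'who' functions as the subject of the clause embedded under 'report'. Fronting leaves a gap immediately after 'report':
Nobody could remember who Ingrid must report ___ must refuse to leave the draft near the entrance for that reason.
'report' is word 7.

7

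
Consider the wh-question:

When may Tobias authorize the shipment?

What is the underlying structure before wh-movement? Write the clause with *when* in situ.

Tobias may authorize the shipment when.

'when' is the temporal adjunct. It moves to the left edge, and the trace sits right after 'shipment':
When may Tobias authorize the shipment ___?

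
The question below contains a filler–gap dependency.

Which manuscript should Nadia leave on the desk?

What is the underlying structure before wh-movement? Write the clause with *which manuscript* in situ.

Nadia should leave which manuscript on the desk.

'which manuscript' functions as the direct object of 'leave'. It moves to the left edge, and the trace sits right after 'leave':
Which manuscript should Nadia leave ___ on the desk?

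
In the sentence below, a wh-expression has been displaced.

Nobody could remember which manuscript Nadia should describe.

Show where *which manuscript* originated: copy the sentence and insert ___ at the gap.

Nobody could remember which manuscript Nadia should describe ___.

Pre-movement form: Nadia should describe which manuscript.
The filler 'which manuscript' is interpreted as the direct object of 'describe'. The gap is right after 'describe'.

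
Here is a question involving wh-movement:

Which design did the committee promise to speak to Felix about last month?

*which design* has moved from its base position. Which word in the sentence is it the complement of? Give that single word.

Before movement: The committee did promise to speak to Felix about which design last month.
'which design' functions as the object of the preposition 'about'. Wh-movement fronts it, leaving a gap right after 'about':
Which design did the committee promise to speak to Felix about ___ last month?

about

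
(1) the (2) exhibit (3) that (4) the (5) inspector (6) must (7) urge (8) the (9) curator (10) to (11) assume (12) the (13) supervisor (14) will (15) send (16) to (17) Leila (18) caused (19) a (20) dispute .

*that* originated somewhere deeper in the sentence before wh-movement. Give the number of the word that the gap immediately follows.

15

'that' is the direct object of 'send'. Wh-movement fronts it, leaving a gap right after 'send':
The exhibit that the inspector must urge the curator to assume the supervisor will send ___ to Leila caused a dispute.
'send' is word 15.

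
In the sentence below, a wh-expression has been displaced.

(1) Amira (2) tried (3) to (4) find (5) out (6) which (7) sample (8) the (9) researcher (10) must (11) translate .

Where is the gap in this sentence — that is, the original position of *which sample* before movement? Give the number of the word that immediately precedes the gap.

In situ: The researcher must translate which sample.
'which sample' functions as the direct object of 'translate'. Wh-movement fronts it, leaving a gap right after 'translate':
Amira tried to find out which sample the researcher must translate ___.
'translate' is word 11.

11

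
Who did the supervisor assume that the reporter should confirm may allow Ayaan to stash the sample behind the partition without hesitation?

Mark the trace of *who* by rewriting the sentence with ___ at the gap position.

Before movement: The supervisor did assume that the reporter should confirm who may allow Ayaan to stash the sample behind the partition without hesitation.
'who' functions as the subject of the clause embedded under 'confirm'. The gap is right after 'confirm'.

Who did the supervisor assume that the reporter should confirm ___ may allow Ayaan to stash the sample behind the partition without hesitation?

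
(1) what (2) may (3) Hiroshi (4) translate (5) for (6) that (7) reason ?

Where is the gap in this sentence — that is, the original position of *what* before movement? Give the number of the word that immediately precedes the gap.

Underlying clause: Hiroshi may translate what for that reason.
'what' is the direct object of 'translate'. Wh-movement fronts it, leaving a gap right after 'translate':
What may Hiroshi translate ___ for that reason?
'translate' is word 4.

4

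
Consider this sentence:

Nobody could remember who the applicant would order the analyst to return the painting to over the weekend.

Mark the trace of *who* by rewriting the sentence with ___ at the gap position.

Pre-movement form: The applicant would order the analyst to return the painting to who over the weekend.
'who' is the object of the preposition 'to' (recipient of 'return'). The gap is right after 'to'.

Nobody could remember who the applicant would order the analyst to return the painting to ___ over the weekend.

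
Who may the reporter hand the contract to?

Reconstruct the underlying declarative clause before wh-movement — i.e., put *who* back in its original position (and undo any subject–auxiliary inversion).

'who' is the object of the preposition 'to' (recipient of 'hand'). Wh-movement fronts it, leaving a gap right after 'to':
Who may the reporter hand the contract to ___?

The reporter may hand the contract to who.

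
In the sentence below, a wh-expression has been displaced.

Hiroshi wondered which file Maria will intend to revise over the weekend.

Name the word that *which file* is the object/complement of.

revise

Before movement: Maria will intend to revise which file over the weekend.
'which file' functions as the direct object of 'revise'. Wh-movement fronts it, leaving a gap right after 'revise':
Hiroshi wondered which file Maria will intend to revise ___ over the weekend.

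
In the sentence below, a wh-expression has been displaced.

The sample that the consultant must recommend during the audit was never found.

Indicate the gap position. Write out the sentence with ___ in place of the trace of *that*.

The sample that the consultant must recommend ___ during the audit was never found.

The filler 'that' is interpreted as the direct object of 'recommend'. The gap is right after 'recommend'.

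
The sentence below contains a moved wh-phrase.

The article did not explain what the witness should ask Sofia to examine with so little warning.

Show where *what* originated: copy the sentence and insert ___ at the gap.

The article did not explain what the witness should ask Sofia to examine ___ with so little warning.

Pre-movement form: The witness should ask Sofia to examine what with so little warning.
'what' functions as the direct object of 'examine'. The gap is right after 'examine'.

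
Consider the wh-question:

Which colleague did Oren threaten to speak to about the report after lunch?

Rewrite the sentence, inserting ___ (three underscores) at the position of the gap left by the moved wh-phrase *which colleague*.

Which colleague did Oren threaten to speak to ___ about the report after lunch?

Before movement: Oren did threaten to speak to which colleague about the report after lunch.
'which colleague' is the object of the preposition 'to'. The gap is right after 'to'.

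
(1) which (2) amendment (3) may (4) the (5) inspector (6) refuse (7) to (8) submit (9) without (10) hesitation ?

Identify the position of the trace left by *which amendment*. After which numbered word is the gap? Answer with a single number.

Pre-movement form: The inspector may refuse to submit which amendment without hesitation.
'which amendment' is the direct object of 'submit'. It moves to the left edge, and the trace sits right after 'submit':
Which amendment may the inspector refuse to submit ___ without hesitation?
'submit' is word 8.

8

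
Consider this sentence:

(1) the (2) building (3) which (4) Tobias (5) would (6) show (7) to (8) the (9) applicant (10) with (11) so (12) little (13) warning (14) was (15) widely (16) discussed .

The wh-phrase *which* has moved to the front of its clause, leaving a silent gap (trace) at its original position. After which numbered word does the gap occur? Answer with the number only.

The filler 'which' is interpreted as the direct object of 'show'. Wh-movement fronts it, leaving a gap right after 'show':
The building which Tobias would show ___ to the applicant with so little warning was widely discussed.
'show' is word 6.

6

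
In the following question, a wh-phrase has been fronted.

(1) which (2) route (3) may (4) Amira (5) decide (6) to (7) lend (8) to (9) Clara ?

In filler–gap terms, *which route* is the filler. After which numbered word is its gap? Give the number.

7

Before movement: Amira may decide to lend which route to Clara.
The filler 'which route' is interpreted as the direct object of 'lend'. Wh-movement fronts it, leaving a gap right after 'lend':
Which route may Amira decide to lend ___ to Clara?
'lend' is word 7.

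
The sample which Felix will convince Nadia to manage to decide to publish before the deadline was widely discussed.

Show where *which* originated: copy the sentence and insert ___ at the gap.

The sample which Felix will convince Nadia to manage to decide to publish ___ before the deadline was widely discussed.

The filler 'which' is interpreted as the direct object of 'publish'. The gap is right after 'publish'.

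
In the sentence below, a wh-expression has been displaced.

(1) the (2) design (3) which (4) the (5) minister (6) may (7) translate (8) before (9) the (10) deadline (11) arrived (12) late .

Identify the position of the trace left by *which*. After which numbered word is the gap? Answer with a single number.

'which' is the direct object of 'translate'. It moves to the left edge, and the trace sits right after 'translate':
The design which the minister may translate ___ before the deadline arrived late.
'translate' is word 7.

7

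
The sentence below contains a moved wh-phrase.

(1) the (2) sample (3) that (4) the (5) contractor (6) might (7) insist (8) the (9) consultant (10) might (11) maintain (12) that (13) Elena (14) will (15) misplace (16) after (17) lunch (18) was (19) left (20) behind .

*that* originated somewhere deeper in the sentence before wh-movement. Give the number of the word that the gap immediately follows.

15

'that' functions as the direct object of 'misplace'. Wh-movement fronts it, leaving a gap right after 'misplace':
The sample that the contractor might insist the consultant might maintain that Elena will misplace ___ after lunch was left behind.
'misplace' is word 15.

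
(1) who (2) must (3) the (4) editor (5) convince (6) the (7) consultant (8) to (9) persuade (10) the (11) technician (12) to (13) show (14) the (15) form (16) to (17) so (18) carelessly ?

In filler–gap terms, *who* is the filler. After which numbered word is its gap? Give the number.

16

Underlying clause: The editor must convince the consultant to persuade the technician to show the form to who so carelessly.
'who' functions as the object of the preposition 'to' (recipient of 'show'). Wh-movement fronts it, leaving a gap right after 'to':
Who must the editor convince the consultant to persuade the technician to show the form to ___ so carelessly?
'to' is word 16.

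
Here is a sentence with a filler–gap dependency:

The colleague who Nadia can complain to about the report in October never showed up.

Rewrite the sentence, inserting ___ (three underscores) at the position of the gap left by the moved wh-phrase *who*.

The filler 'who' is interpreted as the object of the preposition 'to'. The gap is right after 'to'.

The colleague who Nadia can complain to ___ about the report in October never showed up.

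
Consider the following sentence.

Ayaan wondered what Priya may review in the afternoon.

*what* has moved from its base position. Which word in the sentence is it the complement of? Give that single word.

review

Pre-movement form: Priya may review what in the afternoon.
'what' functions as the direct object of 'review'. Fronting leaves a gap immediately after 'review':
Ayaan wondered what Priya may review ___ in the afternoon.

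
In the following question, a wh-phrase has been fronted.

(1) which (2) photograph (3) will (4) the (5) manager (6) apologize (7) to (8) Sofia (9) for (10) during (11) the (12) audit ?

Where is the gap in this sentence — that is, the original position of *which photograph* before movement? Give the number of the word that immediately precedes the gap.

Before movement: The manager will apologize to Sofia for which photograph during the audit.
'which photograph' is the object of the preposition 'for'. Wh-movement fronts it, leaving a gap right after 'for':
Which photograph will the manager apologize to Sofia for ___ during the audit?
'for' is word 9.

9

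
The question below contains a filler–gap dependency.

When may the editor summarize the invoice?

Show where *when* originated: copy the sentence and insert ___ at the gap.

In situ: The editor may summarize the invoice when.
'when' is the temporal adjunct. The gap is right after 'invoice'.

When may the editor summarize the invoice ___?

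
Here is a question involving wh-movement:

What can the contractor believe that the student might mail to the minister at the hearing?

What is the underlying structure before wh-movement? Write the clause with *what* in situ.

'what' functions as the direct object of 'mail'. Fronting leaves a gap immediately after 'mail':
What can the contractor believe that the student might mail ___ to the minister at the hearing?

The contractor can believe that the student might mail what to the minister at the hearing.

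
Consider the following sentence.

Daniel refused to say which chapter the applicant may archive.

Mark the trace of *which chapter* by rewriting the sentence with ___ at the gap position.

Underlying clause: The applicant may archive which chapter.
'which chapter' is the direct object of 'archive'. The gap is right after 'archive'.

Daniel refused to say which chapter the applicant may archive ___.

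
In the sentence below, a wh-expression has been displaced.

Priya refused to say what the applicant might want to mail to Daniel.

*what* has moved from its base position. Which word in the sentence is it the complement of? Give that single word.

mail

Pre-movement form: The applicant might want to mail what to Daniel.
'what' is the direct object of 'mail'. Fronting leaves a gap immediately after 'mail':
Priya refused to say what the applicant might want to mail ___ to Daniel.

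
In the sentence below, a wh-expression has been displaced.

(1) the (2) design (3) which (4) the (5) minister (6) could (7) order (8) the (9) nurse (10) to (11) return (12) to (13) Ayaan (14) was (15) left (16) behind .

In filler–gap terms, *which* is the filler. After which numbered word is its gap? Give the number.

11

'which' is the direct object of 'return'. Fronting leaves a gap immediately after 'return':
The design which the minister could order the nurse to return ___ to Ayaan was left behind.
'return' is word 11.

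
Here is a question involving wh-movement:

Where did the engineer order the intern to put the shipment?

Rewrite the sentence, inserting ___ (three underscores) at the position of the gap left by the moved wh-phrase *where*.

Where did the engineer order the intern to put the shipment ___?

Before movement: The engineer did order the intern to put the shipment where.
The filler 'where' is interpreted as the locative complement of 'put'. The gap is right after 'shipment'.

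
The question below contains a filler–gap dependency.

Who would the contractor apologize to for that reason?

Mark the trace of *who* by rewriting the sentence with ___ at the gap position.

Who would the contractor apologize to ___ for that reason?

In situ: The contractor would apologize to who for that reason.
The filler 'who' is interpreted as the object of the preposition 'to'. The gap is right after 'to'.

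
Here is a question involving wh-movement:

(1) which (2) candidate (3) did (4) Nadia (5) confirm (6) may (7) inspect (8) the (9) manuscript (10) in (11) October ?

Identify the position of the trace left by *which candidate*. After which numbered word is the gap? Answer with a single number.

Underlying clause: Nadia did confirm which candidate may inspect the manuscript in October.
The filler 'which candidate' is interpreted as the subject of the clause embedded under 'confirm'. It moves to the left edge, and the trace sits right after 'confirm':
Which candidate did Nadia confirm ___ may inspect the manuscript in October?
'confirm' is word 5.

5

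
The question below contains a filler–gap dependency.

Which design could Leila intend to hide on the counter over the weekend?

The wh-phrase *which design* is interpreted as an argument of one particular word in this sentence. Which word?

Underlying clause: Leila could intend to hide which design on the counter over the weekend.
'which design' functions as the direct object of 'hide'. Fronting leaves a gap immediately after 'hide':
Which design could Leila intend to hide ___ on the counter over the weekend?

hide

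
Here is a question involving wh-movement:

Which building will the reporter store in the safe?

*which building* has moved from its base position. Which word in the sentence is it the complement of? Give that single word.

store

Pre-movement form: The reporter will store which building in the safe.
The filler 'which building' is interpreted as the direct object of 'store'. It moves to the left edge, and the trace sits right after 'store':
Which building will the reporter store ___ in the safe?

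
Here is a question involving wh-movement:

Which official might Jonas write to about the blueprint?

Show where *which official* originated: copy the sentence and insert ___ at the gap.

Pre-movement form: Jonas might write to which official about the blueprint.
'which official' is the object of the preposition 'to'. The gap is right after 'to'.

Which official might Jonas write to ___ about the blueprint?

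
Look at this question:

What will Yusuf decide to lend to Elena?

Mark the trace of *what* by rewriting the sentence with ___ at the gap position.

Underlying clause: Yusuf will decide to lend what to Elena.
The filler 'what' is interpreted as the direct object of 'lend'. The gap is right after 'lend'.

What will Yusuf decide to lend ___ to Elena?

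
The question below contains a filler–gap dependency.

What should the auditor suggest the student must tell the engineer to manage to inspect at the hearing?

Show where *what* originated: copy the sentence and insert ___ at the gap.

What should the auditor suggest the student must tell the engineer to manage to inspect ___ at the hearing?

Underlying clause: The auditor should suggest the student must tell the engineer to manage to inspect what at the hearing.
The filler 'what' is interpreted as the direct object of 'inspect'. The gap is right after 'inspect'.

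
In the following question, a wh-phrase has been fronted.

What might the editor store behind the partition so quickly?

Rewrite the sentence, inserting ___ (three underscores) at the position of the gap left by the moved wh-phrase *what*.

What might the editor store ___ behind the partition so quickly?

Pre-movement form: The editor might store what behind the partition so quickly.
'what' functions as the direct object of 'store'. The gap is right after 'store'.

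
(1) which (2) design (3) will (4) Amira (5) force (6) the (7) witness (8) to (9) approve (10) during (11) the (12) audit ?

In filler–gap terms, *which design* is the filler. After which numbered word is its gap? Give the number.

Pre-movement form: Amira will force the witness to approve which design during the audit.
The filler 'which design' is interpreted as the direct object of 'approve'. Fronting leaves a gap immediately after 'approve':
Which design will Amira force the witness to approve ___ during the audit?
'approve' is word 9.

9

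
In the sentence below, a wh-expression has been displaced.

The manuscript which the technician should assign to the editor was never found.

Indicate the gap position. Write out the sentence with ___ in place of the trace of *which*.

The manuscript which the technician should assign ___ to the editor was never found.

The filler 'which' is interpreted as the direct object of 'assign'. The gap is right after 'assign'.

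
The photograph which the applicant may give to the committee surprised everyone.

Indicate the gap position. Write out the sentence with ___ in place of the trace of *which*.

'which' is the direct object of 'give'. The gap is right after 'give'.

The photograph which the applicant may give ___ to the committee surprised everyone.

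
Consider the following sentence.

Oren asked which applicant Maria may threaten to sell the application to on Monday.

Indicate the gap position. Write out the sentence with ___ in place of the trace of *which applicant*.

In situ: Maria may threaten to sell the application to which applicant on Monday.
The filler 'which applicant' is interpreted as the object of the preposition 'to' (recipient of 'sell'). The gap is right after 'to'.

Oren asked which applicant Maria may threaten to sell the application to ___ on Monday.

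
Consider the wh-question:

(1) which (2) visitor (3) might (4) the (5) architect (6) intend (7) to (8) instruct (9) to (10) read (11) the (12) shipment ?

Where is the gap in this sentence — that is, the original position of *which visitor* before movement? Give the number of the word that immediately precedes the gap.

8

Before movement: The architect might intend to instruct which visitor to read the shipment.
The filler 'which visitor' is interpreted as the direct object of 'instruct'. It moves to the left edge, and the trace sits right after 'instruct':
Which visitor might the architect intend to instruct ___ to read the shipment?
'instruct' is word 8.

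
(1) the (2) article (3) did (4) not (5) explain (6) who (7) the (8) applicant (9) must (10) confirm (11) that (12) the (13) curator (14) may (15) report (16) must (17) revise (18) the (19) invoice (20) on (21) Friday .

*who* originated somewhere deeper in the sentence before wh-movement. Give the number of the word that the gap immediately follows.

15

Before movement: The applicant must confirm that the curator may report who must revise the invoice on Friday.
'who' is the subject of the clause embedded under 'report'. Fronting leaves a gap immediately after 'report':
The article did not explain who the applicant must confirm that the curator may report ___ must revise the invoice on Friday.
'report' is word 15.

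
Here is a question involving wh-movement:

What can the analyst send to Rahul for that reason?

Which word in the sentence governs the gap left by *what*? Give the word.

Before movement: The analyst can send what to Rahul for that reason.
'what' functions as the direct object of 'send'. Wh-movement fronts it, leaving a gap right after 'send':
What can the analyst send ___ to Rahul for that reason?

send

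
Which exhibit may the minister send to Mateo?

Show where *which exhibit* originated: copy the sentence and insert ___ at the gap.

Which exhibit may the minister send ___ to Mateo?

In situ: The minister may send which exhibit to Mateo.
The filler 'which exhibit' is interpreted as the direct object of 'send'. The gap is right after 'send'.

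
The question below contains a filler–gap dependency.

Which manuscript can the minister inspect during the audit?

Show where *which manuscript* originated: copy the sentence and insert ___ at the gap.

Which manuscript can the minister inspect ___ during the audit?

Underlying clause: The minister can inspect which manuscript during the audit.
'which manuscript' functions as the direct object of 'inspect'. The gap is right after 'inspect'.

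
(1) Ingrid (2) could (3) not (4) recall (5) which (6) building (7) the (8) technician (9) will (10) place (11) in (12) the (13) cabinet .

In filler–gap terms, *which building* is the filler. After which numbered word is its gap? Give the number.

Underlying clause: The technician will place which building in the cabinet.
'which building' functions as the direct object of 'place'. It moves to the left edge, and the trace sits right after 'place':
Ingrid could not recall which building the technician will place ___ in the cabinet.
'place' is word 10.

10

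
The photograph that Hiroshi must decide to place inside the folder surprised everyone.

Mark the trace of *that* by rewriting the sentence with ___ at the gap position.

The photograph that Hiroshi must decide to place ___ inside the folder surprised everyone.

'that' is the direct object of 'place'. The gap is right after 'place'.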